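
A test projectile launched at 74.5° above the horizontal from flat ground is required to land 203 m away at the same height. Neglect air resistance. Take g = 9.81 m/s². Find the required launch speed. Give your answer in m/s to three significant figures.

62.2 m/s

Level-ground range: R = v₀² sin(2θ)/g, so v₀ = √(gR / sin 2θ).
v₀ = √(9.81 × 203 / sin 149.0°) = √(1991 / 0.5150) = √3866.6 = 62.18 m/s.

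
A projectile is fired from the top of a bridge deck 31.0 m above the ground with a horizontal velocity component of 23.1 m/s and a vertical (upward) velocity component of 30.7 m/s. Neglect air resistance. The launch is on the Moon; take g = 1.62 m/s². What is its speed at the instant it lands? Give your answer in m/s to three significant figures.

The projectile lands when y = 31.0 + (30.70) t − ½·1.62·t² = 0. Positive root: t = (30.70 + √(30.70² + 2·1.62·31.0)) / 1.62 = (30.70 + 32.29) / 1.62 = 38.89 s.
Vertical velocity at impact: v_y = v_y0 − g t = 30.70 − 1.62 × 38.89 = −32.29 m/s.
Speed: |v| = √(vₓ² + v_y²) = √(23.10² + 32.29²) = 39.71 m/s.

39.7 m/s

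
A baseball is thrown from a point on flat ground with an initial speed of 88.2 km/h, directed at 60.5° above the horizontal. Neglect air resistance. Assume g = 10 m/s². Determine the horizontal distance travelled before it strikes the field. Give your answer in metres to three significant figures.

Convert: 88.2 km/h = 88.2/3.6 = 24.50 m/s.
Components: vₓ = 24.50 cos 60.5° = 12.06 m/s, v_y0 = 24.50 sin 60.5° = 21.32 m/s.
Time aloft: T = 2 v_y0 / g = 2 × 21.32 / 10.0 = 4.265 s.
Horizontal distance R = vₓ T = 12.06 × 4.265 = 51.45 m.

51.5 m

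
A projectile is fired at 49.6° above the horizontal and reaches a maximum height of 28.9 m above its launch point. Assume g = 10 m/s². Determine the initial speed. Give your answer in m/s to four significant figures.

31.57 m/s

At the peak v_y = 0, so v_y0 = √(2gH) = √(2 × 10.0 × 28.9) = 24.04 m/s.
v_y0 = v₀ sin θ ⇒ v₀ = 24.04 / sin 49.6° = 31.57 m/s.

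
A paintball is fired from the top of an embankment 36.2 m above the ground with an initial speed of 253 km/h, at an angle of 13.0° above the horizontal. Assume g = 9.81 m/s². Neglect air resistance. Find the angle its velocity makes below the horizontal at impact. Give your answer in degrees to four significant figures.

Convert: 253 km/h = 253/3.6 = 70.28 m/s.
Resolve: vₓ = 70.28 cos 13.0° = 68.48 m/s and v_y0 = 70.28 sin 13.0° = 15.81 m/s.
Vertical motion (up positive, ground at y = 0): 4.905 t² − (15.81) t − 36.2 = 0, so t = (15.81 + √(15.81² + 2·9.81·36.2)) / 9.81 = (15.81 + 30.99) / 9.81 = 4.770 s.
At impact: v_y = v_y0 − g t = −30.99 m/s; vₓ = 68.48 m/s.
Angle below horizontal: arctan(|v_y|/vₓ) = arctan(30.99/68.48) = 24.35°.

24.35°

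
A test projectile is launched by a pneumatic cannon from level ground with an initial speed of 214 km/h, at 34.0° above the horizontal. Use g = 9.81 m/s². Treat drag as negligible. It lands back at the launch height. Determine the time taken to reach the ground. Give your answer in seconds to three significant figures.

6.78 s

Convert: 214 km/h = 214/3.6 = 59.44 m/s.
Components: vₓ = 59.44 cos 34.0° = 49.28 m/s, v_y0 = 59.44 sin 34.0° = 33.24 m/s.
Landing at launch height ⇒ T = 2 v_y0 / g = 2 × 33.24 / 9.81 = 6.777 s.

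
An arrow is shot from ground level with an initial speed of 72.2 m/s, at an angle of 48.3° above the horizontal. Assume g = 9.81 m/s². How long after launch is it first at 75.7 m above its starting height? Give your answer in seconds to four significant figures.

vₓ = 72.20 cos 48.3° = 48.03 m/s; v_y0 = 72.20 sin 48.3° = 53.91 m/s.
Set y = v_y0 t − ½ g t² = 75.7: 4.905 t² − 53.91 t + 75.7 = 0.
Quadratic formula: t = (53.91 ± √1420.8) / 9.81 = (53.91 ± 37.69) / 9.81 → t = 1.653 s or 9.337 s.
The first (ascending) time is 1.653 s.

1.653 s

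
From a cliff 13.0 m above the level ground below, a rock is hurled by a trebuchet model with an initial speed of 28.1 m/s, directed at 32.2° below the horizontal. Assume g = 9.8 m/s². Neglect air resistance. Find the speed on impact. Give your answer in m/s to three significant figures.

32.3 m/s

Components: vₓ = 28.10 cos 32.2° = 23.78 m/s, v_y0 = −14.97 m/s (downward).
With up positive and y = 0 at the ground: y(t) = 13.0 + (−14.97) t − 4.900 t². Setting y = 0 and taking the positive root: t = [−14.97 + √(14.97² + 2·9.80·13.0)] / 9.80 = (−14.97 + 21.89) / 9.80 = 0.7054 s.
Vertical velocity at impact: v_y = v_y0 − g t = −14.97 − 9.80 × 0.7054 = −21.89 m/s.
Speed: |v| = √(vₓ² + v_y²) = √(23.78² + 21.89²) = 32.32 m/s.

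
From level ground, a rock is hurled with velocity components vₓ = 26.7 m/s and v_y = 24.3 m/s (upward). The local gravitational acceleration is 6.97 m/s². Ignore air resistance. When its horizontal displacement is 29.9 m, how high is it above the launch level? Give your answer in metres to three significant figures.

22.8 m

Time to reach x = 29.9 m: t = x/vₓ = 29.9/26.70 = 1.120 s.
Height: y = v_y0 t − ½ g t² = 24.30 × 1.120 − 3.485 × 1.120² = 27.21 − 4.370 = 22.84 m.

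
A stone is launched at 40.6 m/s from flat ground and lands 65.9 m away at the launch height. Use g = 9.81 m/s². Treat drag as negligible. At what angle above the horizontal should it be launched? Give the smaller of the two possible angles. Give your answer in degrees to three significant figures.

R = v₀² sin 2θ / g gives sin 2θ = gR/v₀² = 9.81·65.9/40.6² = 0.3922.
2θ = 23.09° or 180° − 23.09° = 156.9°, so θ = 11.55° or 78.45°.
The smaller angle is 11.55°.

11.5°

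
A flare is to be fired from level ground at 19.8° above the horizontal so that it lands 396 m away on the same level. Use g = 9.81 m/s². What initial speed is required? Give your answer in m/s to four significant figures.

On level ground R = v₀² sin 2θ / g ⇒ v₀ = √(gR / sin 2θ).
v₀ = √(9.81 × 396 / sin 39.60°) = √(3885 / 0.6374) = √6094.5 = 78.07 m/s.

78.07 m/s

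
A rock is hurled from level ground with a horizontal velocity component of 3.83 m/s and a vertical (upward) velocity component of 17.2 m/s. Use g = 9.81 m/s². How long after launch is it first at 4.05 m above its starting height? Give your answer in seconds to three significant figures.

0.254 s

Set y = v_y0 t − ½ g t² = 4.05: 4.905 t² − 17.20 t + 4.05 = 0.
Quadratic formula: t = (17.20 ± √216.38) / 9.81 = (17.20 ± 14.71) / 9.81 → t = 0.2538 s or 3.253 s.
The first (ascending) time is 0.2538 s.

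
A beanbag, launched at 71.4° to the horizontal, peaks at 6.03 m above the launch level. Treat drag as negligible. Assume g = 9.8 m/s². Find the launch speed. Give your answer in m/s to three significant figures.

At the peak v_y = 0, so v_y0 = √(2gH) = √(2 × 9.80 × 6.03) = 10.87 m/s.
v_y0 = v₀ sin θ ⇒ v₀ = 10.87 / sin 71.4° = 11.47 m/s.

11.5 m/s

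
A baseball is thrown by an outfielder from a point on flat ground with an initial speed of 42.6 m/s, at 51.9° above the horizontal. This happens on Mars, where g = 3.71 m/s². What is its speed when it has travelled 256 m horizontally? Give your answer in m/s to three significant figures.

26.4 m/s

vₓ = 42.60 cos 51.9° = 26.29 m/s; v_y0 = 42.60 sin 51.9° = 33.52 m/s.
Time to reach x = 256 m: t = x/vₓ = 256/26.29 = 9.739 s.
Vertical velocity there: v_y = v_y0 − g t = 33.52 − 3.71 × 9.739 = −2.609 m/s.
Speed: √(vₓ² + v_y²) = √(26.29² + 2.609²) = 26.41 m/s.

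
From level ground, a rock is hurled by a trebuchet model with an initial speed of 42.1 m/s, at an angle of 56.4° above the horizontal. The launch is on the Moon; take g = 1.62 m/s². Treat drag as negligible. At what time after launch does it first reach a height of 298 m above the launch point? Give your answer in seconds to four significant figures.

11.61 s

vₓ = 42.10 cos 56.4° = 23.30 m/s; v_y0 = 42.10 sin 56.4° = 35.07 m/s.
Set y = v_y0 t − ½ g t² = 298: 0.8100 t² − 35.07 t + 298 = 0.
Quadratic formula: t = (35.07 ± √264.10) / 1.62 = (35.07 ± 16.25) / 1.62 → t = 11.61 s or 31.68 s.
The first (ascending) time is 11.61 s.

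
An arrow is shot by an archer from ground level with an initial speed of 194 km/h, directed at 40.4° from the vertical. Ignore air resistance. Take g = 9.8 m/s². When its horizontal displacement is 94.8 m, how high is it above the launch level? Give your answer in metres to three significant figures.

Convert: 194 km/h = 194/3.6 = 53.89 m/s.
vₓ = 53.89 sin 40.4° = 34.93 m/s; v_y0 = 53.89 cos 40.4° = 41.04 m/s.
x = vₓ t ⇒ t = 94.8/34.93 = 2.714 s.
Height: y = v_y0 t − ½ g t² = 41.04 × 2.714 − 4.900 × 2.714² = 111.4 − 36.10 = 75.29 m.

75.3 m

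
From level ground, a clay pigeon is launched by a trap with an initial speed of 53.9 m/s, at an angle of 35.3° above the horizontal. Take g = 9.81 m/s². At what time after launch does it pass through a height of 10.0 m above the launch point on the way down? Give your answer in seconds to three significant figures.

6.01 s

Horizontal component vₓ = 53.90 cos 35.3° = 43.99 m/s; vertical v_y0 = 53.90 sin 35.3° = 31.15 m/s.
Require v_y0 t − ½ g t² = 10.0, i.e. 4.905 t² − 31.15 t + 10.0 = 0.
Quadratic formula: t = (31.15 ± √773.91) / 9.81 = (31.15 ± 27.82) / 9.81 → t = 0.3392 s or 6.011 s.
The descending-branch root is 6.011 s.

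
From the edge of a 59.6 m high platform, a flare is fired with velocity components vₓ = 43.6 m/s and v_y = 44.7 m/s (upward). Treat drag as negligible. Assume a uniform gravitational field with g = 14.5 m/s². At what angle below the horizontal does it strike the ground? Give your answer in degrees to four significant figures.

Vertical motion (up positive, ground at y = 0): 7.250 t² − (44.70) t − 59.6 = 0, so t = (44.70 + √(44.70² + 2·14.5·59.6)) / 14.5 = (44.70 + 61.04) / 14.5 = 7.293 s.
At impact: v_y = v_y0 − g t = −61.04 m/s; vₓ = 43.60 m/s.
Angle below horizontal: arctan(|v_y|/vₓ) = arctan(61.04/43.60) = 54.46°.

54.46°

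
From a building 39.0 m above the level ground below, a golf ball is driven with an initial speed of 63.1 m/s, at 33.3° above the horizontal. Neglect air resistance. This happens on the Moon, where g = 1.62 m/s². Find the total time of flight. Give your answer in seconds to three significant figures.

vₓ = 63.10 cos 33.3° = 52.74 m/s; v_y0 = 63.10 sin 33.3° = 34.64 m/s.
With up positive and y = 0 at the ground: y(t) = 39.0 + (34.64) t − 0.8100 t². Setting y = 0 and taking the positive root: t = [34.64 + √(34.64² + 2·1.62·39.0)] / 1.62 = (34.64 + 36.42) / 1.62 = 43.87 s.

43.9 s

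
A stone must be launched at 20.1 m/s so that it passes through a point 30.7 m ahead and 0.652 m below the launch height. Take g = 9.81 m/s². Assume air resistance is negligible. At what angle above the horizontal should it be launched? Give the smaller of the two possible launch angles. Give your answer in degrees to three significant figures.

22.6°

Trajectory: y = x tanθ − g x² (1 + tan²θ)/(2v₀²). With x = 30.7, y = −0.652, v₀ = 20.1, g = 9.81:
11.44 tan²θ − 30.7 tanθ + (10.79) = 0.
tanθ = [30.7 ± √(30.7² − 4 × 11.44 × (10.79))] / (2 × 11.44) = (30.7 ± 21.18) / 22.89, giving tanθ = 0.4160 or 2.267.
θ = 22.59° or 66.20°; the smaller is 22.59°.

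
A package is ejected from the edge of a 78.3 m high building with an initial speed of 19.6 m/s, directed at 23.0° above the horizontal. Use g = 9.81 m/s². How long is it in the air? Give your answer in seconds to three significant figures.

4.85 s

vₓ = 19.60 cos 23.0° = 18.04 m/s; v_y0 = 19.60 sin 23.0° = 7.658 m/s.
With up positive and y = 0 at the ground: y(t) = 78.3 + (7.658) t − 4.905 t². Setting y = 0 and taking the positive root: t = [7.658 + √(7.658² + 2·9.81·78.3)] / 9.81 = (7.658 + 39.94) / 9.81 = 4.852 s.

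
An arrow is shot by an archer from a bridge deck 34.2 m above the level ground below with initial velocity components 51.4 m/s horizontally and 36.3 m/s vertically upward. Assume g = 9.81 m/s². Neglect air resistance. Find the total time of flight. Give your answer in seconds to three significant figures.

With up positive and y = 0 at the ground: y(t) = 34.2 + (36.30) t − 4.905 t². Setting y = 0 and taking the positive root: t = [36.30 + √(36.30² + 2·9.81·34.2)] / 9.81 = (36.30 + 44.59) / 9.81 = 8.246 s.

8.25 s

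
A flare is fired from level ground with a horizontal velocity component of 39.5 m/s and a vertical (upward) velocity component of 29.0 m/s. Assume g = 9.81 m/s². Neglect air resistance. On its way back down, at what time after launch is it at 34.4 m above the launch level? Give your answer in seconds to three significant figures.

Height y(t) = 29.00 t − 4.905 t² = 34.4 gives 4.905 t² − 29.00 t + 34.4 = 0.
t = [29.00 ± √(29.00² − 2·9.81·34.4)] / 9.81 = (29.00 ± 12.89) / 9.81, so t = 1.643 s or t = 4.270 s.
The descending-branch root is 4.270 s.

4.27 s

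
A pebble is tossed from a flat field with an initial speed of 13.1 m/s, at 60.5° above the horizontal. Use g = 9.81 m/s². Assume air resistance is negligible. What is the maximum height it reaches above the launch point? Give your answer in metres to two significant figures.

6.6 m

vₓ = 13.10 cos 60.5° = 6.451 m/s; v_y0 = 13.10 sin 60.5° = 11.40 m/s.
Peak height H = v_y0² / (2g) = 130.00 / 19.62 = 6.626 m.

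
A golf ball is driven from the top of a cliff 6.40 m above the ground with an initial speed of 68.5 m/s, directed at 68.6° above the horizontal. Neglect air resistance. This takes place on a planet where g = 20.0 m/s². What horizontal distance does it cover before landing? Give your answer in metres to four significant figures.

161.9 m

vₓ = 68.50 cos 68.6° = 24.99 m/s; v_y0 = 68.50 sin 68.6° = 63.78 m/s.
The projectile lands when y = 6.40 + (63.78) t − ½·20.0·t² = 0. Positive root: t = (63.78 + √(63.78² + 2·20.0·6.40)) / 20.0 = (63.78 + 65.75) / 20.0 = 6.477 s.
Horizontal distance: R = vₓ t = 24.99 × 6.477 = 161.9 m.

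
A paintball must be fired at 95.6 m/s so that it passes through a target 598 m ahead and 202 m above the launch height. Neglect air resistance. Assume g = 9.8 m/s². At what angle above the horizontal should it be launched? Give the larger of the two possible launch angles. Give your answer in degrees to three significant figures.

Trajectory: y = x tanθ − g x² (1 + tan²θ)/(2v₀²). With x = 598, y = 202, v₀ = 95.6, g = 9.80:
191.7 tan²θ − 598 tanθ + (393.7) = 0.
tanθ = [598 ± √(598² − 4 × 191.7 × (393.7))] / (2 × 191.7) = (598 ± 235.9) / 383.5, giving tanθ = 0.9443 or 2.175.
θ = 43.36° or 65.31°; the larger is 65.31°.

65.3°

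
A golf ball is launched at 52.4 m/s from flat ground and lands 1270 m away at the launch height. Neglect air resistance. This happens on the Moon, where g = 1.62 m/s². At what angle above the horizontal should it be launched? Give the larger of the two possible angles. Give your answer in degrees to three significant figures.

Level-ground range R = v₀² sin(2θ)/g ⇒ sin(2θ) = gR/v₀² = 1.62 × 1270 / 52.4² = 0.7493.
2θ = 48.53° or 180° − 48.53° = 131.5°, so θ = 24.26° or 65.74°.
The larger angle is 65.74°.

65.7°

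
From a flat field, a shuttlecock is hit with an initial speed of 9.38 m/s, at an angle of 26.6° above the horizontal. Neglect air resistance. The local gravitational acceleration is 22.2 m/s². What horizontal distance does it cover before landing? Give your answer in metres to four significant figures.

3.174 m

vₓ = 9.380 cos 26.6° = 8.387 m/s; v_y0 = 9.380 sin 26.6° = 4.200 m/s.
Time aloft: T = 2 v_y0 / g = 2 × 4.200 / 22.2 = 0.3784 s.
Range: R = vₓ T = 8.387 × 0.3784 = 3.174 m.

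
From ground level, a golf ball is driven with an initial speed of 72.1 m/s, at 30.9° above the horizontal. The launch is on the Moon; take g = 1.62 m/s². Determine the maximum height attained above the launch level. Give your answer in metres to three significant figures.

423 m

Horizontal component vₓ = 72.10 cos 30.9° = 61.87 m/s; vertical v_y0 = 72.10 sin 30.9° = 37.03 m/s.
Peak height H = v_y0² / (2g) = 1370.9 / 3.240 = 423.1 m.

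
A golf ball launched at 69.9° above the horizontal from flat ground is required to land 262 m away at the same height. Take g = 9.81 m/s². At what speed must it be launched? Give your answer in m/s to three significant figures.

Level-ground range: R = v₀² sin(2θ)/g, so v₀ = √(gR / sin 2θ).
v₀ = √(9.81 × 262 / sin 139.8°) = √(2570 / 0.6455) = √3982.0 = 63.10 m/s.

63.1 m/s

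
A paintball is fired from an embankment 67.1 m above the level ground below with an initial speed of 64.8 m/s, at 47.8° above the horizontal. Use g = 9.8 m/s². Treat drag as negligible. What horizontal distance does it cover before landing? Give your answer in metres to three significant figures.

480 m

Horizontal component vₓ = 64.80 cos 47.8° = 43.53 m/s; vertical v_y0 = 64.80 sin 47.8° = 48.00 m/s.
The projectile lands when y = 67.1 + (48.00) t − ½·9.80·t² = 0. Positive root: t = (48.00 + √(48.00² + 2·9.80·67.1)) / 9.80 = (48.00 + 60.16) / 9.80 = 11.04 s.
Horizontal distance: R = vₓ t = 43.53 × 11.04 = 480.4 m.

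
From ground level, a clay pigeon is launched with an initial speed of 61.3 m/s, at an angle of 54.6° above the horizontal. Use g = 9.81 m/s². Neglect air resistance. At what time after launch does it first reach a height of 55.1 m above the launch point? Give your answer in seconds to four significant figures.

1.258 s

Horizontal component vₓ = 61.30 cos 54.6° = 35.51 m/s; vertical v_y0 = 61.30 sin 54.6° = 49.97 m/s.
Height y(t) = 49.97 t − 4.905 t² = 55.1 gives 4.905 t² − 49.97 t + 55.1 = 0.
t = [49.97 ± √(49.97² − 2·9.81·55.1)] / 9.81 = (49.97 ± 37.63) / 9.81, so t = 1.258 s or t = 8.929 s.
The first (ascending) time is 1.258 s.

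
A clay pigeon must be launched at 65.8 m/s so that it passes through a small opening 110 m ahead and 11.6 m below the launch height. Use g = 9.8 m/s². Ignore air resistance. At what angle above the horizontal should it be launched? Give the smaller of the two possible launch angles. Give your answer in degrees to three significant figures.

1.09°

Trajectory: y = x tanθ − g x² (1 + tan²θ)/(2v₀²). With x = 110, y = −11.6, v₀ = 65.8, g = 9.80:
13.69 tan²θ − 110 tanθ + (2.094) = 0.
tanθ = [110 ± √(110² − 4 × 13.69 × (2.094))] / (2 × 13.69) = (110 ± 109.5) / 27.39, giving tanθ = 0.01908 or 8.014.
θ = 1.093° or 82.89°; the smaller is 1.093°.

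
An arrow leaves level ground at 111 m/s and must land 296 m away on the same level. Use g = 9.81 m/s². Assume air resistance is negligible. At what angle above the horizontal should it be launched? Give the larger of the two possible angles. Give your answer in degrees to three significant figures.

83.2°

R = v₀² sin 2θ / g gives sin 2θ = gR/v₀² = 9.81·296/111² = 0.2357.
2θ = 13.63° or 180° − 13.63° = 166.4°, so θ = 6.816° or 83.18°.
The larger angle is 83.18°.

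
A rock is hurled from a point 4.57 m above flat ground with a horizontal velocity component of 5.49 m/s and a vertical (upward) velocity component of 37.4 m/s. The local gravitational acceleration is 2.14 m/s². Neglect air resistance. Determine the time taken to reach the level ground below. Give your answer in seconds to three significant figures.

35.1 s

With up positive and y = 0 at the ground: y(t) = 4.57 + (37.40) t − 1.070 t². Setting y = 0 and taking the positive root: t = [37.40 + √(37.40² + 2·2.14·4.57)] / 2.14 = (37.40 + 37.66) / 2.14 = 35.08 s.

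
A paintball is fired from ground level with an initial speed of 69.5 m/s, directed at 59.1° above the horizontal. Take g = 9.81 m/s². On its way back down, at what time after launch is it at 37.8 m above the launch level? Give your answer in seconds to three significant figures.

11.5 s

Resolve: vₓ = 69.50 cos 59.1° = 35.69 m/s and v_y0 = 69.50 sin 59.1° = 59.64 m/s.
Height y(t) = 59.64 t − 4.905 t² = 37.8 gives 4.905 t² − 59.64 t + 37.8 = 0.
Quadratic formula: t = (59.64 ± √2814.8) / 9.81 = (59.64 ± 53.05) / 9.81 → t = 0.6709 s or 11.49 s.
The descending-branch root is 11.49 s.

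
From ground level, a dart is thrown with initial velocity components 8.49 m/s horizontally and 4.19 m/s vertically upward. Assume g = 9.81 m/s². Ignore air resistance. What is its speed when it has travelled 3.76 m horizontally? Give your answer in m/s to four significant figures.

Time to reach x = 3.76 m: t = x/vₓ = 3.76/8.490 = 0.4429 s.
Vertical velocity there: v_y = v_y0 − g t = 4.190 − 9.81 × 0.4429 = −0.1546 m/s.
Speed: √(vₓ² + v_y²) = √(8.490² + 0.1546²) = 8.491 m/s.

8.491 m/s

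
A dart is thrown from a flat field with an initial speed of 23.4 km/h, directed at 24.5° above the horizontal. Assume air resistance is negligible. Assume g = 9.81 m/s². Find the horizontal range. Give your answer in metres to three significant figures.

Convert: 23.4 km/h = 23.4/3.6 = 6.500 m/s.
Resolve: vₓ = 6.500 cos 24.5° = 5.915 m/s and v_y0 = 6.500 sin 24.5° = 2.696 m/s.
Flight time T = 2 v_y0 / g = 0.5495 s.
Range: R = vₓ T = 5.915 × 0.5495 = 3.250 m.

3.25 m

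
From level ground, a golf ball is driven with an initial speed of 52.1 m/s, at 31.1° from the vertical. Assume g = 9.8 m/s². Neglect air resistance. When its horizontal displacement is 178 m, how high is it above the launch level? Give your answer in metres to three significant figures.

Horizontal component vₓ = 52.10 sin 31.1° = 26.91 m/s; vertical v_y0 = 52.10 cos 31.1° = 44.61 m/s.
At x = 178 m, t = x/vₓ = 178/26.91 = 6.614 s.
Height: y = v_y0 t − ½ g t² = 44.61 × 6.614 − 4.900 × 6.614² = 295.1 − 214.4 = 80.70 m.

80.7 m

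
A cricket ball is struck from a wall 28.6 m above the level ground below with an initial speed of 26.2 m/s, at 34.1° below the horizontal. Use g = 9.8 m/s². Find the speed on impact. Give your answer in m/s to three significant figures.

Components: vₓ = 26.20 cos 34.1° = 21.70 m/s, v_y0 = −14.69 m/s (downward).
The projectile lands when y = 28.6 + (−14.69) t − ½·9.80·t² = 0. Positive root: t = (−14.69 + √(14.69² + 2·9.80·28.6)) / 9.80 = (−14.69 + 27.86) / 9.80 = 1.344 s.
Vertical velocity at impact: v_y = v_y0 − g t = −14.69 − 9.80 × 1.344 = −27.86 m/s.
Speed: |v| = √(vₓ² + v_y²) = √(21.70² + 27.86²) = 35.31 m/s.

35.3 m/s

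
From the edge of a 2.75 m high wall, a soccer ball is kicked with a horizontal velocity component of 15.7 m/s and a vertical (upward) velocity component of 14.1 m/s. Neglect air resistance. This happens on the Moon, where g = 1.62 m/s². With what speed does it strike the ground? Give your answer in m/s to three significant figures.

With up positive and y = 0 at the ground: y(t) = 2.75 + (14.10) t − 0.8100 t². Setting y = 0 and taking the positive root: t = [14.10 + √(14.10² + 2·1.62·2.75)] / 1.62 = (14.10 + 14.41) / 1.62 = 17.60 s.
Vertical velocity at impact: v_y = v_y0 − g t = 14.10 − 1.62 × 17.60 = −14.41 m/s.
Speed: |v| = √(vₓ² + v_y²) = √(15.70² + 14.41²) = 21.31 m/s.

21.3 m/s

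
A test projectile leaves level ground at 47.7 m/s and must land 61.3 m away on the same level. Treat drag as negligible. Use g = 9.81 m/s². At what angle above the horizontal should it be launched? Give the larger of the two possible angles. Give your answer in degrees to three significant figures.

82.3°

From R = (v₀²/g) sin 2θ: sin 2θ = 9.81 × 61.3 / 2275.3 = 0.2643.
2θ = 15.33° or 180° − 15.33° = 164.7°, so θ = 7.663° or 82.34°.
The larger angle is 82.34°.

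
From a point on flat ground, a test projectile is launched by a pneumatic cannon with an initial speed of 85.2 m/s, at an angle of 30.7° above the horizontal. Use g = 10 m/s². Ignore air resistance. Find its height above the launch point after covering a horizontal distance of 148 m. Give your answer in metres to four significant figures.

67.47 m

vₓ = 85.20 cos 30.7° = 73.26 m/s; v_y0 = 85.20 sin 30.7° = 43.50 m/s.
x = vₓ t ⇒ t = 148/73.26 = 2.020 s.
Height: y = v_y0 t − ½ g t² = 43.50 × 2.020 − 5.000 × 2.020² = 87.88 − 20.41 = 67.47 m.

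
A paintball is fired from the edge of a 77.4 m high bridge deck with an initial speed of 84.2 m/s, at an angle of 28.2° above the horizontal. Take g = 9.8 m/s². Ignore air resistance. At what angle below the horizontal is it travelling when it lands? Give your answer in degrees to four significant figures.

Components: vₓ = 84.20 cos 28.2° = 74.21 m/s, v_y0 = 84.20 sin 28.2° = 39.79 m/s.
With up positive and y = 0 at the ground: y(t) = 77.4 + (39.79) t − 4.900 t². Setting y = 0 and taking the positive root: t = [39.79 + √(39.79² + 2·9.80·77.4)] / 9.80 = (39.79 + 55.68) / 9.80 = 9.742 s.
At impact: v_y = v_y0 − g t = −55.68 m/s; vₓ = 74.21 m/s.
Angle below horizontal: arctan(|v_y|/vₓ) = arctan(55.68/74.21) = 36.88°.

36.88°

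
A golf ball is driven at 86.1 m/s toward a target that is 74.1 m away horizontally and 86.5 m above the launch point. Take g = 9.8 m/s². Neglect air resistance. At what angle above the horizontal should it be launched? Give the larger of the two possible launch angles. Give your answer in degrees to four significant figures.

Trajectory: y = x tanθ − g x² (1 + tan²θ)/(2v₀²). With x = 74.1, y = 86.5, v₀ = 86.1, g = 9.80:
3.629 tan²θ − 74.1 tanθ + (90.13) = 0.
tanθ = [74.1 ± √(74.1² − 4 × 3.629 × (90.13))] / (2 × 3.629) = (74.1 ± 64.67) / 7.259, giving tanθ = 1.299 or 19.12.
θ = 52.41° or 87.01°; the larger is 87.01°.

87.01°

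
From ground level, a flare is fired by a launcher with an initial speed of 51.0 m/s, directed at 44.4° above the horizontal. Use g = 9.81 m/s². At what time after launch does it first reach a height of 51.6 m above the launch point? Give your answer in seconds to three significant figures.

Components: vₓ = 51.00 cos 44.4° = 36.44 m/s, v_y0 = 51.00 sin 44.4° = 35.68 m/s.
Set y = v_y0 t − ½ g t² = 51.6: 4.905 t² − 35.68 t + 51.6 = 0.
t = [35.68 ± √(35.68² − 2·9.81·51.6)] / 9.81 = (35.68 ± 16.15) / 9.81, so t = 1.991 s or t = 5.284 s.
The first (ascending) time is 1.991 s.

1.99 s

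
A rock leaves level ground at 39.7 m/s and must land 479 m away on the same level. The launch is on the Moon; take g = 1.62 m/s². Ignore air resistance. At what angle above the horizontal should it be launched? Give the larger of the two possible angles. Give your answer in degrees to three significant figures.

From R = (v₀²/g) sin 2θ: sin 2θ = 1.62 × 479 / 1576.1 = 0.4923.
2θ = 29.49° or 180° − 29.49° = 150.5°, so θ = 14.75° or 75.25°.
The larger angle is 75.25°.

75.3°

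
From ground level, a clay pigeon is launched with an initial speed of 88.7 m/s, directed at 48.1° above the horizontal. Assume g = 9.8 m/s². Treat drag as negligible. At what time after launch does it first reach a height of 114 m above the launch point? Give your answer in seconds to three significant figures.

Components: vₓ = 88.70 cos 48.1° = 59.24 m/s, v_y0 = 88.70 sin 48.1° = 66.02 m/s.
Require v_y0 t − ½ g t² = 114, i.e. 4.900 t² − 66.02 t + 114 = 0.
Quadratic formula: t = (66.02 ± √2124.3) / 9.80 = (66.02 ± 46.09) / 9.80 → t = 2.034 s or 11.44 s.
The first (ascending) time is 2.034 s.

2.03 s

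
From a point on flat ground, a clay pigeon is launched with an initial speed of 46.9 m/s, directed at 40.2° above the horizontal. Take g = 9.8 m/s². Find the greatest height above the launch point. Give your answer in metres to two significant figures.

47 m

Horizontal component vₓ = 46.90 cos 40.2° = 35.82 m/s; vertical v_y0 = 46.90 sin 40.2° = 30.27 m/s.
Maximum height: H = v_y0² / (2g) = 30.27² / (2 × 9.80) = 46.75 m.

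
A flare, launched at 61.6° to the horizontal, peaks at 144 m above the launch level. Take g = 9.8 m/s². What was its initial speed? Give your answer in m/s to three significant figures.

At the peak v_y = 0, so v_y0 = √(2gH) = √(2 × 9.80 × 144) = 53.13 m/s.
v_y0 = v₀ sin θ ⇒ v₀ = 53.13 / sin 61.6° = 60.39 m/s.

60.4 m/s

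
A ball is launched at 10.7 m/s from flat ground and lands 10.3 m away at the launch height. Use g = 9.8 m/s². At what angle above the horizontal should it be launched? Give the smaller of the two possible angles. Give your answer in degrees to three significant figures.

From R = (v₀²/g) sin 2θ: sin 2θ = 9.80 × 10.3 / 114.49 = 0.8816.
2θ = 61.84° or 180° − 61.84° = 118.2°, so θ = 30.92° or 59.08°.
The smaller angle is 30.92°.

30.9°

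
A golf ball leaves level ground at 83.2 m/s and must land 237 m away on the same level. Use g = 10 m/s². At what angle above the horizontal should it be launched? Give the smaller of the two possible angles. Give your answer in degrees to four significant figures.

10.01°

R = v₀² sin 2θ / g gives sin 2θ = gR/v₀² = 10.0·237/83.2² = 0.3424.
2θ = 20.02° or 180° − 20.02° = 160.0°, so θ = 10.01° or 79.99°.
The smaller angle is 10.01°.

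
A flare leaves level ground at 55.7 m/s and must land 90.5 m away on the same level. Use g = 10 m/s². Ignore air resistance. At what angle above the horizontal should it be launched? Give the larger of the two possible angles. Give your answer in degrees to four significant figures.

81.52°

R = v₀² sin 2θ / g gives sin 2θ = gR/v₀² = 10.0·90.5/55.7² = 0.2917.
2θ = 16.96° or 180° − 16.96° = 163.0°, so θ = 8.480° or 81.52°.
The larger angle is 81.52°.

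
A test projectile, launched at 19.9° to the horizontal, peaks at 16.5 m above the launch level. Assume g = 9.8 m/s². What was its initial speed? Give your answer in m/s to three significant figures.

52.8 m/s

At the peak v_y = 0, so v_y0 = √(2gH) = √(2 × 9.80 × 16.5) = 17.98 m/s.
v_y0 = v₀ sin θ ⇒ v₀ = 17.98 / sin 19.9° = 52.83 m/s.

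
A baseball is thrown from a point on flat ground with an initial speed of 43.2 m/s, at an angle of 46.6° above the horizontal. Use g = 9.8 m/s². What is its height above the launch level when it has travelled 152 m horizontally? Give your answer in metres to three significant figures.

32.2 m

vₓ = 43.20 cos 46.6° = 29.68 m/s; v_y0 = 43.20 sin 46.6° = 31.39 m/s.
At x = 152 m, t = x/vₓ = 152/29.68 = 5.121 s.
Height: y = v_y0 t − ½ g t² = 31.39 × 5.121 − 4.900 × 5.121² = 160.7 − 128.5 = 32.24 m.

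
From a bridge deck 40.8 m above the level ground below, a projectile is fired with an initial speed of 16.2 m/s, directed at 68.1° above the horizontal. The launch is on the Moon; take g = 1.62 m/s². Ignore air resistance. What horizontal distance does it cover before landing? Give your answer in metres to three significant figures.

Resolve: vₓ = 16.20 cos 68.1° = 6.042 m/s and v_y0 = 16.20 sin 68.1° = 15.03 m/s.
With up positive and y = 0 at the ground: y(t) = 40.8 + (15.03) t − 0.8100 t². Setting y = 0 and taking the positive root: t = [15.03 + √(15.03² + 2·1.62·40.8)] / 1.62 = (15.03 + 18.92) / 1.62 = 20.96 s.
Horizontal distance: R = vₓ t = 6.042 × 20.96 = 126.6 m.

127 m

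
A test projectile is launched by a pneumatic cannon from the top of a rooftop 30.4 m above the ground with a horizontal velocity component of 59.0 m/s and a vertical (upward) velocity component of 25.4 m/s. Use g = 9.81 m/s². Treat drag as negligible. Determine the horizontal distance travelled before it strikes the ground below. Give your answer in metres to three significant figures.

365 m

With up positive and y = 0 at the ground: y(t) = 30.4 + (25.40) t − 4.905 t². Setting y = 0 and taking the positive root: t = [25.40 + √(25.40² + 2·9.81·30.4)] / 9.81 = (25.40 + 35.24) / 9.81 = 6.181 s.
Horizontal distance: R = vₓ t = 59.00 × 6.181 = 364.7 m.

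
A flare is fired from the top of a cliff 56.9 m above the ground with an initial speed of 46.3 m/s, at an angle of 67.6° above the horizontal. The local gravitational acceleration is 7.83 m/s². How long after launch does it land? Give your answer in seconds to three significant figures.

12.1 s

vₓ = 46.30 cos 67.6° = 17.64 m/s; v_y0 = 46.30 sin 67.6° = 42.81 m/s.
Vertical motion (up positive, ground at y = 0): 3.915 t² − (42.81) t − 56.9 = 0, so t = (42.81 + √(42.81² + 2·7.83·56.9)) / 7.83 = (42.81 + 52.19) / 7.83 = 12.13 s.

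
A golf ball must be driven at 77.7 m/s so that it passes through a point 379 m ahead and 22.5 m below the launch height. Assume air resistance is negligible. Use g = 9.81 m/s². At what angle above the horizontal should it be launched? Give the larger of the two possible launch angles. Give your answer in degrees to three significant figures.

Trajectory: y = x tanθ − g x² (1 + tan²θ)/(2v₀²). With x = 379, y = −22.5, v₀ = 77.7, g = 9.81:
116.7 tan²θ − 379 tanθ + (94.20) = 0.
tanθ = [379 ± √(379² − 4 × 116.7 × (94.20))] / (2 × 116.7) = (379 ± 315.7) / 233.4, giving tanθ = 0.2712 or 2.976.
θ = 15.17° or 71.43°; the larger is 71.43°.

71.4°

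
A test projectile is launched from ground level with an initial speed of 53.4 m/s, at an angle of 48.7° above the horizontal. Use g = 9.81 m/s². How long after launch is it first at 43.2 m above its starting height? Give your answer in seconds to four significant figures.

1.276 s

Horizontal component vₓ = 53.40 cos 48.7° = 35.24 m/s; vertical v_y0 = 53.40 sin 48.7° = 40.12 m/s.
Set y = v_y0 t − ½ g t² = 43.2: 4.905 t² − 40.12 t + 43.2 = 0.
t = [40.12 ± √(40.12² − 2·9.81·43.2)] / 9.81 = (40.12 ± 27.60) / 9.81, so t = 1.276 s or t = 6.903 s.
The first (ascending) time is 1.276 s.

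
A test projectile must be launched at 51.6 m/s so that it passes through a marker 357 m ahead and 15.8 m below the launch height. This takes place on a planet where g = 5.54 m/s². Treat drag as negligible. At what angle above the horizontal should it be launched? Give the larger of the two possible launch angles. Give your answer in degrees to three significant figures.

66.6°

Trajectory: y = x tanθ − g x² (1 + tan²θ)/(2v₀²). With x = 357, y = −15.8, v₀ = 51.6, g = 5.54:
132.6 tan²θ − 357 tanθ + (116.8) = 0.
tanθ = [357 ± √(357² − 4 × 132.6 × (116.8))] / (2 × 132.6) = (357 ± 255.9) / 265.2, giving tanθ = 0.3811 or 2.311.
θ = 20.86° or 66.60°; the larger is 66.60°.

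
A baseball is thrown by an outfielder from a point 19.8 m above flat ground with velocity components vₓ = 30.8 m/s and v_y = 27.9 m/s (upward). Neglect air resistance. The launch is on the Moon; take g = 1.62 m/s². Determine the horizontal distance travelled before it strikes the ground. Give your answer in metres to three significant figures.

1080 m

The projectile lands when y = 19.8 + (27.90) t − ½·1.62·t² = 0. Positive root: t = (27.90 + √(27.90² + 2·1.62·19.8)) / 1.62 = (27.90 + 29.03) / 1.62 = 35.14 s.
Horizontal distance: R = vₓ t = 30.80 × 35.14 = 1082 m.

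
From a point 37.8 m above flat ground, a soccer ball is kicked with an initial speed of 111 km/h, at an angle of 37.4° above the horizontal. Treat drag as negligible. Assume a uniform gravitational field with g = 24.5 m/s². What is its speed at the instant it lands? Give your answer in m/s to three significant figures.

52.9 m/s

Convert: 111 km/h = 111/3.6 = 30.83 m/s.
Components: vₓ = 30.83 cos 37.4° = 24.49 m/s, v_y0 = 30.83 sin 37.4° = 18.73 m/s.
Vertical motion (up positive, ground at y = 0): 12.25 t² − (18.73) t − 37.8 = 0, so t = (18.73 + √(18.73² + 2·24.5·37.8)) / 24.5 = (18.73 + 46.94) / 24.5 = 2.680 s.
Vertical velocity at impact: v_y = v_y0 − g t = 18.73 − 24.5 × 2.680 = −46.94 m/s.
Speed: |v| = √(vₓ² + v_y²) = √(24.49² + 46.94²) = 52.94 m/s.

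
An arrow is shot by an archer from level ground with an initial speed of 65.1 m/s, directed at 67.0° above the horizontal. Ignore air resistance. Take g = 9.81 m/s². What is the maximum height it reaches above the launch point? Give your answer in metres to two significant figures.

vₓ = 65.10 cos 67.0° = 25.44 m/s; v_y0 = 65.10 sin 67.0° = 59.92 m/s.
At the apex v_y = 0, so H = v_y0²/(2g) = 59.92²/19.62 = 183.0 m.

180 m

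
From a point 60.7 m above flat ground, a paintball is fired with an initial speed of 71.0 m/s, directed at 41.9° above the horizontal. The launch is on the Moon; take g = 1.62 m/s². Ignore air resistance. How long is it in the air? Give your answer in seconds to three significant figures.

Components: vₓ = 71.00 cos 41.9° = 52.85 m/s, v_y0 = 71.00 sin 41.9° = 47.42 m/s.
With up positive and y = 0 at the ground: y(t) = 60.7 + (47.42) t − 0.8100 t². Setting y = 0 and taking the positive root: t = [47.42 + √(47.42² + 2·1.62·60.7)] / 1.62 = (47.42 + 49.45) / 1.62 = 59.79 s.

59.8 s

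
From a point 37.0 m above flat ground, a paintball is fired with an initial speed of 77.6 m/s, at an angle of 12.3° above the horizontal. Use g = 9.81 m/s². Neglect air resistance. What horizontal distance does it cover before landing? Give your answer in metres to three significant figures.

372 m

Horizontal component vₓ = 77.60 cos 12.3° = 75.82 m/s; vertical v_y0 = 77.60 sin 12.3° = 16.53 m/s.
Vertical motion (up positive, ground at y = 0): 4.905 t² − (16.53) t − 37.0 = 0, so t = (16.53 + √(16.53² + 2·9.81·37.0)) / 9.81 = (16.53 + 31.61) / 9.81 = 4.907 s.
Horizontal distance: R = vₓ t = 75.82 × 4.907 = 372.1 m.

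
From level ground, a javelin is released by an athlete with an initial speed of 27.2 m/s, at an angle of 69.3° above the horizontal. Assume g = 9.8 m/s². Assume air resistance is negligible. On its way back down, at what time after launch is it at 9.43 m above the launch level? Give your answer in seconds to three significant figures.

Components: vₓ = 27.20 cos 69.3° = 9.615 m/s, v_y0 = 27.20 sin 69.3° = 25.44 m/s.
Height y(t) = 25.44 t − 4.900 t² = 9.43 gives 4.900 t² − 25.44 t + 9.43 = 0.
Quadratic formula: t = (25.44 ± √462.57) / 9.80 = (25.44 ± 21.51) / 9.80 → t = 0.4017 s or 4.791 s.
The descending-branch root is 4.791 s.

4.79 s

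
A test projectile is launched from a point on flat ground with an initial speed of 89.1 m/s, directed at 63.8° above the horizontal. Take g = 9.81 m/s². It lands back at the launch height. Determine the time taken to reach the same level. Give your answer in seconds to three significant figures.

16.3 s

Resolve: vₓ = 89.10 cos 63.8° = 39.34 m/s and v_y0 = 89.10 sin 63.8° = 79.95 m/s.
It returns to y = 0 when t = 2 v_y0 / g = 2(79.95)/9.81 = 16.30 s.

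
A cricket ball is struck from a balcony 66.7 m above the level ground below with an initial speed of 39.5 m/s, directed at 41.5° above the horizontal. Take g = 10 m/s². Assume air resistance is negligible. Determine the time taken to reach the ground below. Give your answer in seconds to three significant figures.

Components: vₓ = 39.50 cos 41.5° = 29.58 m/s, v_y0 = 39.50 sin 41.5° = 26.17 m/s.
The projectile lands when y = 66.7 + (26.17) t − ½·10.0·t² = 0. Positive root: t = (26.17 + √(26.17² + 2·10.0·66.7)) / 10.0 = (26.17 + 44.93) / 10.0 = 7.111 s.

7.11 s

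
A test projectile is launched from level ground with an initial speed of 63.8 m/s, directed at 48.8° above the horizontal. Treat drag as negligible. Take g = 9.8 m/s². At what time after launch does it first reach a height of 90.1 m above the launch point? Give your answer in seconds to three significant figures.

2.53 s

vₓ = 63.80 cos 48.8° = 42.02 m/s; v_y0 = 63.80 sin 48.8° = 48.00 m/s.
Require v_y0 t − ½ g t² = 90.1, i.e. 4.900 t² − 48.00 t + 90.1 = 0.
t = [48.00 ± √(48.00² − 2·9.80·90.1)] / 9.80 = (48.00 ± 23.20) / 9.80, so t = 2.531 s or t = 7.266 s.
The first (ascending) time is 2.531 s.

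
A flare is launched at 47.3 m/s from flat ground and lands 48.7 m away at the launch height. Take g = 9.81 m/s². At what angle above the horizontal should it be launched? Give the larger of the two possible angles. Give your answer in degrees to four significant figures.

R = v₀² sin 2θ / g gives sin 2θ = gR/v₀² = 9.81·48.7/47.3² = 0.2135.
2θ = 12.33° or 180° − 12.33° = 167.7°, so θ = 6.165° or 83.84°.
The larger angle is 83.84°.

83.84°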